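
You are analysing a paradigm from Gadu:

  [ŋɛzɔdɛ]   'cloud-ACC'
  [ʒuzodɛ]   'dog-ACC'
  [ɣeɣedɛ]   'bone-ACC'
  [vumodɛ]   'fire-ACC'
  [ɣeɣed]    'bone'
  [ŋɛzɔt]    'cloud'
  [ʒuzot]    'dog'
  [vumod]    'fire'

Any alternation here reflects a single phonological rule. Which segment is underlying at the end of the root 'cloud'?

/t/

The stem for 'cloud' ends in [d] in [ŋɛzɔdɛ] but [t] in [ŋɛzɔt].
If /d/ were underlying and a rule turned it into [t] in isolation, 'bone' would also alternate; but it has [d] in both [ɣeɣedɛ] and [ɣeɣed].
Therefore /t/ is basic and [d] is derived by intervocalic voicing (voiceless stops become voiced between vowels).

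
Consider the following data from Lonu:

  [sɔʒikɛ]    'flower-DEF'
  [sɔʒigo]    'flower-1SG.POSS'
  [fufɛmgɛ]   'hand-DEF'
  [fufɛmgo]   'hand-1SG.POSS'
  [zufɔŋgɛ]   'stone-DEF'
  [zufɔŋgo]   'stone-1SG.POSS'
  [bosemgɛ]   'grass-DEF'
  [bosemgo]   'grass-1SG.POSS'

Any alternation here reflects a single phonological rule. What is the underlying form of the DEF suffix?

/-kɛ/

The DEF morpheme has two allomorphs, [-gɛ] and [-kɛ].
The 1SG.POSS suffix, which begins with [g], is invariant after every stem; so [g] is not altered by any rule here.
The DEF suffix is therefore /-kɛ/ underlyingly, with post-nasal voicing: voiceless stops become voiced after a nasal.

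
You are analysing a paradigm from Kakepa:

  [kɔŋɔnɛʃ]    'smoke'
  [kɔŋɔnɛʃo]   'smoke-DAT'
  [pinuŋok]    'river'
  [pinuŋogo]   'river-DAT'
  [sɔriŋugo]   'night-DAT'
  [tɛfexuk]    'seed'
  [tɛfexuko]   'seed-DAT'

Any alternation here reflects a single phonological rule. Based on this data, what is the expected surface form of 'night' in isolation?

[sɔriŋuk]

The root 'river' surfaces as [pinuŋok] and [pinuŋogo], with a stem-final [k] ~ [g] alternation.
Compare 'seed', with invariant [k] in [tɛfexuk] and [tɛfexuko]: an analysis with underlying /k/ and a rule producing [g] before the DAT suffix would wrongly predict alternation here too.
The alternation reflects word-final obstruent devoicing: voiced obstruents become voiceless word-finally. /g/ is underlying.
From [sɔriŋugo] the stem 'night' is /sɔriŋug/; word-finally this yields [sɔriŋuk].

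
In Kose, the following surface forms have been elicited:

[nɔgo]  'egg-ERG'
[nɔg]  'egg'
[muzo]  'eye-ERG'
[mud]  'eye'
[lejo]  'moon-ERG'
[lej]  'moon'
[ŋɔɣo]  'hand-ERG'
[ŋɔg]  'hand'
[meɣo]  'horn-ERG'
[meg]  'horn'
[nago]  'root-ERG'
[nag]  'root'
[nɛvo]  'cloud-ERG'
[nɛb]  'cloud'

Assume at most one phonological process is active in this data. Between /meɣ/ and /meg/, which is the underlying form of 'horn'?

'horn' shows [ɣ] ~ [g] at the end of the stem ([meɣo] vs [meg]).
Compare 'root', with invariant [g] in [nago] and [nag]: an analysis with underlying /g/ and a rule producing [ɣ] before the ERG suffix would wrongly predict alternation here too.
So /ɣ/ is underlying, and a rule of word-final hardening — voiced fricatives become stops word-finally — gives [g].

/meɣ/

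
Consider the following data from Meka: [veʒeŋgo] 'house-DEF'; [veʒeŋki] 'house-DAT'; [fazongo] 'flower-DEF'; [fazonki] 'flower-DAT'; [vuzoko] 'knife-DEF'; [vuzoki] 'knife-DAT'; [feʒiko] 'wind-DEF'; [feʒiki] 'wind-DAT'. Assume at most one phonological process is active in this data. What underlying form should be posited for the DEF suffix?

The DEF morpheme has two allomorphs, [-go] and [-ko].
By contrast the DAT suffix keeps its initial [k] throughout — that segment must be underlying.
So the underlying form is /-go/, and voiced stops become voiceless after a vowel.

/-go/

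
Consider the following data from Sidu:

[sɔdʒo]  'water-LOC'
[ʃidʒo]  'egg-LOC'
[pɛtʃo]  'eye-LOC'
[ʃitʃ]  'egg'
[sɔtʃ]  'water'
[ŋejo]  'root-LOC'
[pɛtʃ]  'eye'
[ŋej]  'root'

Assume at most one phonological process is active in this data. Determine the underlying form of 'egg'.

/ʃidʒ/

In [ʃidʒo] and [ʃitʃ] the final segment of 'egg' alternates: [dʒ] ~ [tʃ].
But 'eye' keeps [tʃ] in both environments ([pɛtʃo], [pɛtʃ]), so there is no rule changing /tʃ/ to [dʒ] before the LOC suffix.
The alternation reflects word-final obstruent devoicing: voiced obstruents become voiceless word-finally. /dʒ/ is underlying.
Hence 'egg' is /ʃidʒ/ underlyingly.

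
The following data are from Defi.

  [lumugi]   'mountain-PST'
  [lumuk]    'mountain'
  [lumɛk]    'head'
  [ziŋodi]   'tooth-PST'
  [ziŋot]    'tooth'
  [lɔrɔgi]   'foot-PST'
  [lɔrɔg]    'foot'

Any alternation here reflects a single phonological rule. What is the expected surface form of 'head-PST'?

In [lumugi] and [lumuk] the final segment of 'mountain' alternates: [g] ~ [k].
If /g/ were underlying and a rule turned it into [k] in isolation, 'foot' would also alternate; but it has [g] in both [lɔrɔgi] and [lɔrɔg].
The underlying segment must be /k/; voiceless stops become voiced between vowels, yielding [g] there.
The one attested form of 'head', [lumɛk], shows underlying /lumɛk/. Applying the same rule between vowels gives [lumɛgi].

[lumɛgi]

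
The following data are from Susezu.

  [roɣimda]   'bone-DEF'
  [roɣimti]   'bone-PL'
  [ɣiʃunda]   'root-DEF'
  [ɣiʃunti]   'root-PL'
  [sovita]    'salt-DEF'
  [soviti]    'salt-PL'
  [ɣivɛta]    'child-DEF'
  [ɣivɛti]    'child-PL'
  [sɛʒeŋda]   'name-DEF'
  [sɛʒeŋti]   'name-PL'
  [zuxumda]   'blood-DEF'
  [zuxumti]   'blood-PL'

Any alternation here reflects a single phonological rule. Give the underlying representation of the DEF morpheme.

The DEF morpheme has two allomorphs, [-da] and [-ta].
The PL suffix, which begins with [t], is invariant after every stem; so [t] is not altered by any rule here.
The DEF suffix is therefore /-da/ underlyingly, with post-vocalic devoicing: voiced stops become voiceless after a vowel.

/-da/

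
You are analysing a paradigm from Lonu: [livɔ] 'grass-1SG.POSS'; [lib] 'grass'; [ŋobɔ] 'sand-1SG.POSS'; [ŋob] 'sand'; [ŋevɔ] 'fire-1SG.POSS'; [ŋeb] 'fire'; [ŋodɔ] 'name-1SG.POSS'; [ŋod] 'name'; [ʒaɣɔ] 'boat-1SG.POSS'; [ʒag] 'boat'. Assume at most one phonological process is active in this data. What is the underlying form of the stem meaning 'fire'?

/ŋev/

In [ŋevɔ] and [ŋeb] the final segment of 'fire' alternates: [v] ~ [b].
Compare 'sand', with invariant [b] in [ŋobɔ] and [ŋob]: an analysis with underlying /b/ and a rule producing [v] before the 1SG.POSS suffix would wrongly predict alternation here too.
The alternation reflects word-final hardening: voiced fricatives become stops word-finally. /v/ is underlying.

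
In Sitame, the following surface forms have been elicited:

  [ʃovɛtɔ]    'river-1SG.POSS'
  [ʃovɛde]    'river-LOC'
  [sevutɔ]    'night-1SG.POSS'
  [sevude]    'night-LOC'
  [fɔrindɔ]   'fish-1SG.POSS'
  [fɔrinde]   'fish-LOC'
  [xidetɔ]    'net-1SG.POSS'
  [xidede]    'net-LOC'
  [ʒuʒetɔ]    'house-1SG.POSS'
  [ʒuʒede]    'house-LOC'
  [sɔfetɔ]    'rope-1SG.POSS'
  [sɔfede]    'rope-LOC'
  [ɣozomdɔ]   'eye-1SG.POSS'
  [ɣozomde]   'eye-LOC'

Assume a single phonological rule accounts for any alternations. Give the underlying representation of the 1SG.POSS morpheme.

The 1SG.POSS morpheme has two allomorphs, [-dɔ] and [-tɔ].
By contrast the LOC suffix keeps its initial [d] throughout — that segment must be underlying.
The 1SG.POSS suffix is therefore /-tɔ/ underlyingly, with post-nasal voicing: voiceless stops become voiced after a nasal.

/-tɔ/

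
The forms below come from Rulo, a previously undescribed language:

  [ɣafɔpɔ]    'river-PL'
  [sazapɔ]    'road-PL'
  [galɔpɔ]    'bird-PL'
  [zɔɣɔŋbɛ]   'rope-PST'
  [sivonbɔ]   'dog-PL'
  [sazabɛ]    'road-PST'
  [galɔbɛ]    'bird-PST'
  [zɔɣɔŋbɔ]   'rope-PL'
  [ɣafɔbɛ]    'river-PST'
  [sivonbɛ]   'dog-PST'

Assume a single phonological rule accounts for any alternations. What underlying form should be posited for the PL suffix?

The PL suffix surfaces as [-bɔ] and [-pɔ], depending on the final segment of the stem.
By contrast the PST suffix keeps its initial [b] throughout — that segment must be underlying.
So the underlying form is /-pɔ/, and voiceless stops become voiced after a nasal.

/-pɔ/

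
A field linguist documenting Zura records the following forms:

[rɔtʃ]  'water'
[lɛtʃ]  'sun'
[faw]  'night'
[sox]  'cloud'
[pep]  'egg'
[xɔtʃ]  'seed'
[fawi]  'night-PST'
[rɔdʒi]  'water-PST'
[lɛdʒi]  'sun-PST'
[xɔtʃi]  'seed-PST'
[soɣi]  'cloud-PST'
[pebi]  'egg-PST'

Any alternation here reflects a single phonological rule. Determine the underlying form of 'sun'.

The stem for 'sun' ends in [tʃ] in [lɛtʃ] but [dʒ] in [lɛdʒi].
The stem 'seed' ([xɔtʃ], [xɔtʃi]) shows [tʃ] unchanged in both environments, so [tʃ] cannot be basic with [dʒ] derived before the PST suffix.
The alternation reflects word-final obstruent devoicing: voiced obstruents become voiceless word-finally. /dʒ/ is underlying.
So 'sun' = /lɛdʒ/.

/lɛdʒ/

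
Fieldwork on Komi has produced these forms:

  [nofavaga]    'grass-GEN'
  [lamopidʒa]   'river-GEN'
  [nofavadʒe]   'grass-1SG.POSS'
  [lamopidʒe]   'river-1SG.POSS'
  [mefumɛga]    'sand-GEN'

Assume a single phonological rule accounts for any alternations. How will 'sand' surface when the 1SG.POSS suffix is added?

[mefumɛdʒe]

The stem for 'grass' ends in [dʒ] in [nofavadʒe] but [g] in [nofavaga].
But 'river' keeps [dʒ] in both environments ([lamopidʒe], [lamopidʒa]), so there is no rule changing /dʒ/ to [g] before the GEN suffix.
Therefore /g/ is basic and [dʒ] is derived by palatalization before a front vowel (/g/ becomes palato-alveolar [dʒ] before a front vowel).
From [mefumɛga] the stem 'sand' is /mefumɛg/; before a front vowel this yields [mefumɛdʒe].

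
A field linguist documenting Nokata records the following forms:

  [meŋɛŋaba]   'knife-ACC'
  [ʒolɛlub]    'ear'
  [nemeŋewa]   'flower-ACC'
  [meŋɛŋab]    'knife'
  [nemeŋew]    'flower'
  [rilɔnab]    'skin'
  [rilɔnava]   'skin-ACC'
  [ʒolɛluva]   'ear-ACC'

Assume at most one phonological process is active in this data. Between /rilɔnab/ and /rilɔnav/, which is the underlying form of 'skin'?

/rilɔnav/

The root 'skin' surfaces as [rilɔnava] and [rilɔnab], with a stem-final [v] ~ [b] alternation.
The stem 'knife' ([meŋɛŋaba], [meŋɛŋab]) shows [b] unchanged in both environments, so [b] cannot be basic with [v] derived before the ACC suffix.
The underlying segment must be /v/; voiced fricatives become stops word-finally, yielding [b] there.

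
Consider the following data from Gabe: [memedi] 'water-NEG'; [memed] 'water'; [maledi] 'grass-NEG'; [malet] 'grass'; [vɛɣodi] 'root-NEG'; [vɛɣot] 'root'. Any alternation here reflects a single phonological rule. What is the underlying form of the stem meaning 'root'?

/vɛɣot/

In [vɛɣodi] and [vɛɣot] the final segment of 'root' alternates: [d] ~ [t].
Compare 'water', with invariant [d] in [memedi] and [memed]: an analysis with underlying /d/ and a rule producing [t] in isolation would wrongly predict alternation here too.
The underlying segment must be /t/; voiceless stops become voiced between vowels, yielding [d] there.
The underlying form of 'root' is therefore /vɛɣot/.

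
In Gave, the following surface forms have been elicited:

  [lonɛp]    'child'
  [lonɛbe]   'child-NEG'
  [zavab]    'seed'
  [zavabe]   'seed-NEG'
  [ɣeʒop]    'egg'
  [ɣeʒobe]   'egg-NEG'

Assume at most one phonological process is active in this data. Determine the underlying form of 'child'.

In [lonɛp] and [lonɛbe] the final segment of 'child' alternates: [p] ~ [b].
But 'seed' keeps [b] in both environments ([zavab], [zavabe]), so there is no rule changing /b/ to [p] in isolation.
Therefore /p/ is basic and [b] is derived by intervocalic voicing (voiceless stops become voiced between vowels).
So 'child' = /lonɛp/.

/lonɛp/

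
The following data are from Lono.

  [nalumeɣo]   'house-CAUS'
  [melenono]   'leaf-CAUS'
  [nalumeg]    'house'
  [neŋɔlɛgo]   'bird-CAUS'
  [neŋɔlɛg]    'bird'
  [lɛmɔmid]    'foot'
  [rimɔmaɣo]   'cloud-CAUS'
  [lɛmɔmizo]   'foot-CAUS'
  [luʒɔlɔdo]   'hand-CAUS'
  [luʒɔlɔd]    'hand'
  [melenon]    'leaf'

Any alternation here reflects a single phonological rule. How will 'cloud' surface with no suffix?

[rimɔmag]

The stem for 'house' ends in [g] in [nalumeg] but [ɣ] in [nalumeɣo].
Compare 'bird', with invariant [g] in [neŋɔlɛg] and [neŋɔlɛgo]: an analysis with underlying /g/ and a rule producing [ɣ] before the CAUS suffix would wrongly predict alternation here too.
The underlying segment must be /ɣ/; voiced fricatives become stops word-finally, yielding [g] there.
The one attested form of 'cloud', [rimɔmaɣo], shows underlying /rimɔmaɣ/. Applying the same rule word-finally gives [rimɔmag].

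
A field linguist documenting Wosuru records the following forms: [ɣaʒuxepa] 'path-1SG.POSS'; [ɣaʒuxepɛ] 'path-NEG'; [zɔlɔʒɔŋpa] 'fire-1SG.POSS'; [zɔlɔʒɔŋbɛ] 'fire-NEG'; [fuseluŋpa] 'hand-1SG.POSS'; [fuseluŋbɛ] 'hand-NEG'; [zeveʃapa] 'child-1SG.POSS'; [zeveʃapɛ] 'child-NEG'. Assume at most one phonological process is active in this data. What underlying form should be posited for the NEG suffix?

The NEG morpheme has two allomorphs, [-bɛ] and [-pɛ].
By contrast the 1SG.POSS suffix keeps its initial [p] throughout — that segment must be underlying.
The NEG suffix is therefore /-bɛ/ underlyingly, with post-vocalic devoicing: voiced stops become voiceless after a vowel.

/-bɛ/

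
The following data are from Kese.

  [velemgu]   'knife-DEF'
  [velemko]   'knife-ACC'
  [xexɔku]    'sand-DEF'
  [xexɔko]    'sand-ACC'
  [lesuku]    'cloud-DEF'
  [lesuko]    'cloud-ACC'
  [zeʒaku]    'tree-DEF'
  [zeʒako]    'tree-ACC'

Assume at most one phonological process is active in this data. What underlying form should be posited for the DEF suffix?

The DEF suffix surfaces as [-gu] and [-ku], depending on the final segment of the stem.
The ACC suffix, which begins with [k], is invariant after every stem; so [k] is not altered by any rule here.
So the underlying form is /-gu/, and voiced stops become voiceless after a vowel.

/-gu/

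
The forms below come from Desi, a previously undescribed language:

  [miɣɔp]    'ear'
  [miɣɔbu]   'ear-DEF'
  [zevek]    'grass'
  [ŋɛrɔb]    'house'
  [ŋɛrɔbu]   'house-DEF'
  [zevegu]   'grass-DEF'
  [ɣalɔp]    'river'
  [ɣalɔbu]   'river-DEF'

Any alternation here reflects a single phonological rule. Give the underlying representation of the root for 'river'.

/ɣalɔp/

The root 'river' surfaces as [ɣalɔp] and [ɣalɔbu], with a stem-final [p] ~ [b] alternation.
But 'house' keeps [b] in both environments ([ŋɛrɔb], [ŋɛrɔbu]), so there is no rule changing /b/ to [p] in isolation.
So /p/ is underlying, and a rule of intervocalic voicing — voiceless stops become voiced between vowels — gives [b].
The underlying form of 'river' is therefore /ɣalɔp/.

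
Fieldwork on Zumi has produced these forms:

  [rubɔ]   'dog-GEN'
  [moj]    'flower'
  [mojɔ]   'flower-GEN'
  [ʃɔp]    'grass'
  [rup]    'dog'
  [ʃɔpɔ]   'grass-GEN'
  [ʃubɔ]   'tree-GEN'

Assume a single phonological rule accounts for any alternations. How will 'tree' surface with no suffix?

[ʃup]

'dog' shows [b] ~ [p] at the end of the stem ([rubɔ] vs [rup]).
The stem 'grass' ([ʃɔpɔ], [ʃɔp]) shows [p] unchanged in both environments, so [p] cannot be basic with [b] derived before the GEN suffix.
Therefore /b/ is basic and [p] is derived by word-final obstruent devoicing (voiced obstruents become voiceless word-finally).
From [ʃubɔ] the stem 'tree' is /ʃub/; word-finally this yields [ʃup].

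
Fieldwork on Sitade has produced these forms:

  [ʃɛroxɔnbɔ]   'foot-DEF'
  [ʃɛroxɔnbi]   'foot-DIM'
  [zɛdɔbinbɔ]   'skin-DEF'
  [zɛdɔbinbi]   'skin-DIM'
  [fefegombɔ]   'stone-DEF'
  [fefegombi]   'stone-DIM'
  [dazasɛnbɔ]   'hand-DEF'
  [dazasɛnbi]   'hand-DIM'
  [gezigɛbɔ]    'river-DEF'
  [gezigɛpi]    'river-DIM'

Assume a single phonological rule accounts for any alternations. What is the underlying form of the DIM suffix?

The DIM morpheme has two allomorphs, [-bi] and [-pi].
By contrast the DEF suffix keeps its initial [b] throughout — that segment must be underlying.
The DIM suffix is therefore /-pi/ underlyingly, with post-nasal voicing: voiceless stops become voiced after a nasal.

/-pi/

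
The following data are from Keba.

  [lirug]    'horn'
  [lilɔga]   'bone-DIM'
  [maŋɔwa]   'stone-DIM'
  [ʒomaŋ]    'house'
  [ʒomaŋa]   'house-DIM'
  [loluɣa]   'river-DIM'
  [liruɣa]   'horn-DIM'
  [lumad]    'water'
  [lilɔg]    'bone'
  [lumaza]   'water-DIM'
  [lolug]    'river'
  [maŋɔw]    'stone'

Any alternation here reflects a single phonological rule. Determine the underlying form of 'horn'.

/liruɣ/

'horn' shows [ɣ] ~ [g] at the end of the stem ([liruɣa] vs [lirug]).
But 'bone' keeps [g] in both environments ([lilɔga], [lilɔg]), so there is no rule changing /g/ to [ɣ] before the DIM suffix.
The underlying segment must be /ɣ/; voiced fricatives become stops word-finally, yielding [g] there.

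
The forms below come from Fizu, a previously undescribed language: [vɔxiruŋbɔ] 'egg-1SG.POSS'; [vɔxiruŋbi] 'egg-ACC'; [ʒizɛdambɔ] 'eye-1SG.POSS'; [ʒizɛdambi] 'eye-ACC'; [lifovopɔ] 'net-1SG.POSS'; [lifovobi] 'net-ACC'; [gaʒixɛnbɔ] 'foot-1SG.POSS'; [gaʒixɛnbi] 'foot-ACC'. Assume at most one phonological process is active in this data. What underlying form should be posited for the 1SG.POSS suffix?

/-pɔ/

The 1SG.POSS suffix surfaces as [-bɔ] and [-pɔ], depending on the final segment of the stem.
By contrast the ACC suffix keeps its initial [b] throughout — that segment must be underlying.
So the underlying form is /-pɔ/, and voiceless stops become voiced after a nasal.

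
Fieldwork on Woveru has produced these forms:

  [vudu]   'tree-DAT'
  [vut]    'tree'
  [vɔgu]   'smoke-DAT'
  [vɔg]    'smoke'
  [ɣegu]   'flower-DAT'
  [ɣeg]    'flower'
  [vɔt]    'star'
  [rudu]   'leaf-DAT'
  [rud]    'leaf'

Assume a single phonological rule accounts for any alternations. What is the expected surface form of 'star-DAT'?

[vɔdu]

In [vudu] and [vut] the final segment of 'tree' alternates: [d] ~ [t].
If /d/ were underlying and a rule turned it into [t] in isolation, 'leaf' would also alternate; but it has [d] in both [rudu] and [rud].
Therefore /t/ is basic and [d] is derived by intervocalic voicing (voiceless stops become voiced between vowels).
The one attested form of 'star', [vɔt], shows underlying /vɔt/. Applying the same rule between vowels gives [vɔdu].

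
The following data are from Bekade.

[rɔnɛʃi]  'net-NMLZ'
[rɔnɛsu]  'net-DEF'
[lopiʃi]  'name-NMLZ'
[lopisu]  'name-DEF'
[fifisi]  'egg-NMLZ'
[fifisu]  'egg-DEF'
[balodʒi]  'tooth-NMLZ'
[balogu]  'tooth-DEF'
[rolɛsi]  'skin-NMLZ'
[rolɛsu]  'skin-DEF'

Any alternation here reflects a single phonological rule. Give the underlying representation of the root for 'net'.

/rɔnɛʃ/

The stem for 'net' ends in [ʃ] in [rɔnɛʃi] but [s] in [rɔnɛsu].
If /s/ were underlying and a rule turned it into [ʃ] before the NMLZ suffix, 'skin' would also alternate; but it has [s] in both [rolɛsi] and [rolɛsu].
So /ʃ/ is underlying, and a rule of depalatalization — palato-alveolar /dʒ/ and /ʃ/ become [g] and [s] when no front vowel follows — gives [s].
So 'net' = /rɔnɛʃ/.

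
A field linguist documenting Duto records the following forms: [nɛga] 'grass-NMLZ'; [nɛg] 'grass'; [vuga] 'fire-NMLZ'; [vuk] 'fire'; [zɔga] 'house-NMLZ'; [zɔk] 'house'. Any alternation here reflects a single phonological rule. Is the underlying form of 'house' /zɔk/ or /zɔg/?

/zɔk/

In [zɔga] and [zɔk] the final segment of 'house' alternates: [g] ~ [k].
The stem 'grass' ([nɛga], [nɛg]) shows [g] unchanged in both environments, so [g] cannot be basic with [k] derived in isolation.
Therefore /k/ is basic and [g] is derived by intervocalic voicing (voiceless stops become voiced between vowels).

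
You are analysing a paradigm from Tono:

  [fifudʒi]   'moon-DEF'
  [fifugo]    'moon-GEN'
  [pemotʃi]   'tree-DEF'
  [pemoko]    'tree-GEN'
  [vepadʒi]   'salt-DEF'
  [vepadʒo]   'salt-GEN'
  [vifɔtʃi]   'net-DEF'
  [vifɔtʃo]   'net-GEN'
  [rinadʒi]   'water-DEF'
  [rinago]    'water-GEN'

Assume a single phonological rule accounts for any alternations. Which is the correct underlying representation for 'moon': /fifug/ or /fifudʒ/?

In [fifudʒi] and [fifugo] the final segment of 'moon' alternates: [dʒ] ~ [g].
If /dʒ/ were underlying and a rule turned it into [g] before the GEN suffix, 'salt' would also alternate; but it has [dʒ] in both [vepadʒi] and [vepadʒo].
So /g/ is underlying, and a rule of palatalization before a front vowel — /k/ and /g/ become palato-alveolar [tʃ] and [dʒ] before a front vowel — gives [dʒ].

/fifug/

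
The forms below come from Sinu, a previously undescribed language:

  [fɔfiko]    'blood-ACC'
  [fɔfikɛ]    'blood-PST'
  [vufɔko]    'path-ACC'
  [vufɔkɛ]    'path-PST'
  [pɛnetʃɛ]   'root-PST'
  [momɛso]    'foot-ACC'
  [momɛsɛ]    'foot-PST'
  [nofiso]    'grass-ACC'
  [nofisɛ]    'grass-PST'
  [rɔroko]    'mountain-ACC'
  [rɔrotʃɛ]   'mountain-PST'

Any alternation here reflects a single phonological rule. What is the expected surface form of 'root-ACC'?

The root 'mountain' surfaces as [rɔroko] and [rɔrotʃɛ], with a stem-final [k] ~ [tʃ] alternation.
If /k/ were underlying and a rule turned it into [tʃ] before the PST suffix, 'path' would also alternate; but it has [k] in both [vufɔko] and [vufɔkɛ].
The underlying segment must be /tʃ/; palato-alveolar /tʃ/ becomes [k] when no front vowel follows, yielding [k] there.
The one attested form of 'root', [pɛnetʃɛ], shows underlying /pɛnetʃ/. Applying the same rule when no front vowel follows gives [pɛneko].

[pɛneko]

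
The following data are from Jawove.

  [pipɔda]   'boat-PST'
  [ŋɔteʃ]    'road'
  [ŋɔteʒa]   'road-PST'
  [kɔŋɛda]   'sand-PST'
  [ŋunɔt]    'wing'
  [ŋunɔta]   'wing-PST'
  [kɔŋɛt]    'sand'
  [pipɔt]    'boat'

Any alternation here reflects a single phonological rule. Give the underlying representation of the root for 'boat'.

In [pipɔt] and [pipɔda] the final segment of 'boat' alternates: [t] ~ [d].
But 'wing' keeps [t] in both environments ([ŋunɔt], [ŋunɔta]), so there is no rule changing /t/ to [d] before the PST suffix.
So /d/ is underlying, and a rule of word-final obstruent devoicing — voiced obstruents become voiceless word-finally — gives [t].

/pipɔd/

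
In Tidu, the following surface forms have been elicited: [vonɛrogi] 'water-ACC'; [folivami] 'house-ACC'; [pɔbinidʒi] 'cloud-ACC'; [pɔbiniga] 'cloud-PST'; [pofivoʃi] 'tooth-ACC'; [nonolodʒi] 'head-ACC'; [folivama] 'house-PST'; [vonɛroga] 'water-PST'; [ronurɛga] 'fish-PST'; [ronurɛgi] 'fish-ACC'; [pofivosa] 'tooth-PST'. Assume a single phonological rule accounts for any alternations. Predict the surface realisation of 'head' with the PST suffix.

In [pɔbiniga] and [pɔbinidʒi] the final segment of 'cloud' alternates: [g] ~ [dʒ].
But 'fish' keeps [g] in both environments ([ronurɛga], [ronurɛgi]), so there is no rule changing /g/ to [dʒ] before the ACC suffix.
The alternation reflects depalatalization: palato-alveolar /dʒ/ and /ʃ/ become [g] and [s] when no front vowel follows. /dʒ/ is underlying.
The one attested form of 'head', [nonolodʒi], shows underlying /nonolodʒ/. Applying the same rule when no front vowel follows gives [nonologa].

[nonologa]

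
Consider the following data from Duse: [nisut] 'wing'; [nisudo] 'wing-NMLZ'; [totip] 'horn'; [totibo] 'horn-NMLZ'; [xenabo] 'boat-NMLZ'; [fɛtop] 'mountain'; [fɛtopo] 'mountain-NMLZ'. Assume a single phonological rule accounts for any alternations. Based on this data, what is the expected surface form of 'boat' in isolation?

The stem for 'horn' ends in [p] in [totip] but [b] in [totibo].
But 'mountain' keeps [p] in both environments ([fɛtop], [fɛtopo]), so there is no rule changing /p/ to [b] before the NMLZ suffix.
The alternation reflects word-final obstruent devoicing: voiced obstruents become voiceless word-finally. /b/ is underlying.
The one attested form of 'boat', [xenabo], shows underlying /xenab/. Applying the same rule word-finally gives [xenap].

[xenap]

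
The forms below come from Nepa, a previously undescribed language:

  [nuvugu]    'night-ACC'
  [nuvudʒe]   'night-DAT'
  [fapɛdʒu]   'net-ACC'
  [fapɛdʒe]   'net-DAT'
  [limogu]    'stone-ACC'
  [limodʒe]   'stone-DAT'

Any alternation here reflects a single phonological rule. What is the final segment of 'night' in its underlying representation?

The stem for 'night' ends in [g] in [nuvugu] but [dʒ] in [nuvudʒe].
Compare 'net', with invariant [dʒ] in [fapɛdʒu] and [fapɛdʒe]: an analysis with underlying /dʒ/ and a rule producing [g] before the ACC suffix would wrongly predict alternation here too.
Therefore /g/ is basic and [dʒ] is derived by palatalization before a front vowel (/g/ becomes palato-alveolar [dʒ] before a front vowel).

/g/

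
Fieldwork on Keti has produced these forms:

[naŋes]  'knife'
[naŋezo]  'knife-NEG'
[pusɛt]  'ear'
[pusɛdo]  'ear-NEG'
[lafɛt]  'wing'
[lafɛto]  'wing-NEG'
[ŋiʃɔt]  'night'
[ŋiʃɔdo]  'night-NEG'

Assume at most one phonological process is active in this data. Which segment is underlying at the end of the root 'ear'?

/d/

'ear' shows [t] ~ [d] at the end of the stem ([pusɛt] vs [pusɛdo]).
Compare 'wing', with invariant [t] in [lafɛt] and [lafɛto]: an analysis with underlying /t/ and a rule producing [d] before the NEG suffix would wrongly predict alternation here too.
So /d/ is underlying, and a rule of word-final obstruent devoicing — voiced obstruents become voiceless word-finally — gives [t].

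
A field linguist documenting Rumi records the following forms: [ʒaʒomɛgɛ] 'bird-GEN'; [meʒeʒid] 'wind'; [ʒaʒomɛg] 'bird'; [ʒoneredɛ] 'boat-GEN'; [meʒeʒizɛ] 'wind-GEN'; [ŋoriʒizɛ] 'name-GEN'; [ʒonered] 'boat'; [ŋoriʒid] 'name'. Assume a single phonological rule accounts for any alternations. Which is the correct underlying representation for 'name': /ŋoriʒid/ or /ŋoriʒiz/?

/ŋoriʒiz/

'name' shows [d] ~ [z] at the end of the stem ([ŋoriʒid] vs [ŋoriʒizɛ]).
Compare 'boat', with invariant [d] in [ʒonered] and [ʒoneredɛ]: an analysis with underlying /d/ and a rule producing [z] before the GEN suffix would wrongly predict alternation here too.
The alternation reflects word-final hardening: voiced fricatives become stops word-finally. /z/ is underlying.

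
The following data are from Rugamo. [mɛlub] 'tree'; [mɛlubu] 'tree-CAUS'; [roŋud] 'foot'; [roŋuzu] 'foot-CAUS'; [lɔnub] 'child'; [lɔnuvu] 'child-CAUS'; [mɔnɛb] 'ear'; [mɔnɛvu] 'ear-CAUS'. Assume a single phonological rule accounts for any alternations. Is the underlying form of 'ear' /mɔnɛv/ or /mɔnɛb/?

In [mɔnɛb] and [mɔnɛvu] the final segment of 'ear' alternates: [b] ~ [v].
But 'tree' keeps [b] in both environments ([mɛlub], [mɛlubu]), so there is no rule changing /b/ to [v] before the CAUS suffix.
The underlying segment must be /v/; voiced fricatives become stops word-finally, yielding [b] there.

/mɔnɛv/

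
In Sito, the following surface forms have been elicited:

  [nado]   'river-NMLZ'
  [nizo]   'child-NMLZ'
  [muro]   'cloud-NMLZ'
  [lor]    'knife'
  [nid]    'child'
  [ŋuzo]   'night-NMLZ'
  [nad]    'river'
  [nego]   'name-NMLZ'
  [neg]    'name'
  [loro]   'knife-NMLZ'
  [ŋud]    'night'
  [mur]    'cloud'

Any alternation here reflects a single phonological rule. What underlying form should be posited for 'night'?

The root 'night' surfaces as [ŋuzo] and [ŋud], with a stem-final [z] ~ [d] alternation.
Compare 'river', with invariant [d] in [nado] and [nad]: an analysis with underlying /d/ and a rule producing [z] before the NMLZ suffix would wrongly predict alternation here too.
The underlying segment must be /z/; voiced fricatives become stops word-finally, yielding [d] there.
So 'night' = /ŋuz/.

/ŋuz/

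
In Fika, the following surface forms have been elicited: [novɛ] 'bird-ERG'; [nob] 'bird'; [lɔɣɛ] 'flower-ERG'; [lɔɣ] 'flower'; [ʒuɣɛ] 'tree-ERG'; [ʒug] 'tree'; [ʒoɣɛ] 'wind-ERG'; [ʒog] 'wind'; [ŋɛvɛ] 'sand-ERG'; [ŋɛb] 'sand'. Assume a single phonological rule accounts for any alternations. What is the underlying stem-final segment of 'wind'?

'wind' shows [ɣ] ~ [g] at the end of the stem ([ʒoɣɛ] vs [ʒog]).
Compare 'flower', with invariant [ɣ] in [lɔɣɛ] and [lɔɣ]: an analysis with underlying /ɣ/ and a rule producing [g] in isolation would wrongly predict alternation here too.
Therefore /g/ is basic and [ɣ] is derived by intervocalic spirantization (voiced stops become fricatives between vowels).

/g/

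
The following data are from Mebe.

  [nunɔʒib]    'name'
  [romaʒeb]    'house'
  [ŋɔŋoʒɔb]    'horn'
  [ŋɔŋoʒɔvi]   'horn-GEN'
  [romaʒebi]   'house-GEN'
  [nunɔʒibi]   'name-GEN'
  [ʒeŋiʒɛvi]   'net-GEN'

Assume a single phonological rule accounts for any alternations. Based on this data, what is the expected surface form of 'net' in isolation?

'horn' shows [v] ~ [b] at the end of the stem ([ŋɔŋoʒɔvi] vs [ŋɔŋoʒɔb]).
If /b/ were underlying and a rule turned it into [v] before the GEN suffix, 'house' would also alternate; but it has [b] in both [romaʒebi] and [romaʒeb].
The alternation reflects word-final hardening: voiced fricatives become stops word-finally. /v/ is underlying.
From [ʒeŋiʒɛvi] the stem 'net' is /ʒeŋiʒɛv/; word-finally this yields [ʒeŋiʒɛb].

[ʒeŋiʒɛb]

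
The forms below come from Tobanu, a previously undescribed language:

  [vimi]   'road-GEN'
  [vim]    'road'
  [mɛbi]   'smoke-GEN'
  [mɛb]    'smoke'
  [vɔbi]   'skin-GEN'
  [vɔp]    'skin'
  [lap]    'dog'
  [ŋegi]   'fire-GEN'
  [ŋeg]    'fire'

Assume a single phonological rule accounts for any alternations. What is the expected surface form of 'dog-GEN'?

The stem for 'skin' ends in [b] in [vɔbi] but [p] in [vɔp].
The stem 'smoke' ([mɛbi], [mɛb]) shows [b] unchanged in both environments, so [b] cannot be basic with [p] derived in isolation.
Therefore /p/ is basic and [b] is derived by intervocalic voicing (voiceless stops become voiced between vowels).
From [lap] the stem 'dog' is /lap/; between vowels this yields [labi].

[labi]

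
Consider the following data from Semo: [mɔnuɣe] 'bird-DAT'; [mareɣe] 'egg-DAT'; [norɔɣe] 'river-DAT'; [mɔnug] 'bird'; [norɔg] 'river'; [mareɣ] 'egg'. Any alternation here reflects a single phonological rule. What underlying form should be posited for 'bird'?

/mɔnug/

The root 'bird' surfaces as [mɔnug] and [mɔnuɣe], with a stem-final [g] ~ [ɣ] alternation.
But 'egg' keeps [ɣ] in both environments ([mareɣ], [mareɣe]), so there is no rule changing /ɣ/ to [g] in isolation.
So /g/ is underlying, and a rule of intervocalic spirantization — voiced stops become fricatives between vowels — gives [ɣ].
Hence 'bird' is /mɔnug/ underlyingly.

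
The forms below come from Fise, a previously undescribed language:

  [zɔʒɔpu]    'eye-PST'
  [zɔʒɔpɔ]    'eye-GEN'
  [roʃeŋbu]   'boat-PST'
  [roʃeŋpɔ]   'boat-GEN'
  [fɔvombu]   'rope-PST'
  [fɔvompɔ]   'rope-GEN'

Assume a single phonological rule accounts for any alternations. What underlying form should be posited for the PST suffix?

The PST morpheme has two allomorphs, [-bu] and [-pu].
The GEN suffix, which begins with [p], is invariant after every stem; so [p] is not altered by any rule here.
The PST suffix is therefore /-bu/ underlyingly, with post-vocalic devoicing: voiced stops become voiceless after a vowel.

/-bu/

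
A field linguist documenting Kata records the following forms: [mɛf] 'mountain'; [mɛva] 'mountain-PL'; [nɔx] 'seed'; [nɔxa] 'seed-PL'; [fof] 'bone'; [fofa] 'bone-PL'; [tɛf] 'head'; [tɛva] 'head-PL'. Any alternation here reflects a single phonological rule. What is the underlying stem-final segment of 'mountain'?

In [mɛf] and [mɛva] the final segment of 'mountain' alternates: [f] ~ [v].
But 'bone' keeps [f] in both environments ([fof], [fofa]), so there is no rule changing /f/ to [v] before the PL suffix.
Therefore /v/ is basic and [f] is derived by word-final obstruent devoicing (voiced obstruents become voiceless word-finally).

/v/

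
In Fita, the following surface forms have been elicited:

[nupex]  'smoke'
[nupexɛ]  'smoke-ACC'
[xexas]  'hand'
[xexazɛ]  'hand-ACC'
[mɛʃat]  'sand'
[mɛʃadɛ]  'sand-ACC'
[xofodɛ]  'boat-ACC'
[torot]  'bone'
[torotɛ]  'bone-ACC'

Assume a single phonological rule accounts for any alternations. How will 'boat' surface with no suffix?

The root 'sand' surfaces as [mɛʃat] and [mɛʃadɛ], with a stem-final [t] ~ [d] alternation.
Compare 'bone', with invariant [t] in [torot] and [torotɛ]: an analysis with underlying /t/ and a rule producing [d] before the ACC suffix would wrongly predict alternation here too.
The alternation reflects word-final obstruent devoicing: voiced obstruents become voiceless word-finally. /d/ is underlying.
From [xofodɛ] the stem 'boat' is /xofod/; word-finally this yields [xofot].

[xofot]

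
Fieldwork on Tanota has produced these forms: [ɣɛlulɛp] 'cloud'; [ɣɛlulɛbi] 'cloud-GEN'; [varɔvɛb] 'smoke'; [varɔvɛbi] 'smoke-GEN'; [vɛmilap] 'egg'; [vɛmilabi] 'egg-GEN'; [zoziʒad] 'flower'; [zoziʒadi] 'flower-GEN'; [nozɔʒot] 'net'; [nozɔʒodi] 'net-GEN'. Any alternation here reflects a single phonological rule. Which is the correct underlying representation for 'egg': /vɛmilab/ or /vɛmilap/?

In [vɛmilap] and [vɛmilabi] the final segment of 'egg' alternates: [p] ~ [b].
If /b/ were underlying and a rule turned it into [p] in isolation, 'smoke' would also alternate; but it has [b] in both [varɔvɛb] and [varɔvɛbi].
Therefore /p/ is basic and [b] is derived by intervocalic voicing (voiceless stops become voiced between vowels).

/vɛmilap/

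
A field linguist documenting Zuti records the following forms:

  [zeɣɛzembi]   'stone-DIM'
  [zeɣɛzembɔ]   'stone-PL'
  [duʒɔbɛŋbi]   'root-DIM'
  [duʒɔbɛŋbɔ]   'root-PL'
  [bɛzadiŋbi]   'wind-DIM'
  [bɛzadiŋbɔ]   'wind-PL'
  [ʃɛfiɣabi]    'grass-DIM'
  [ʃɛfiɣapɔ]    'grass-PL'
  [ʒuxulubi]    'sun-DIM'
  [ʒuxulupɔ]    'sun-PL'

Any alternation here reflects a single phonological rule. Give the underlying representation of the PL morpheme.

/-pɔ/

The PL morpheme has two allomorphs, [-bɔ] and [-pɔ].
By contrast the DIM suffix keeps its initial [b] throughout — that segment must be underlying.
So the underlying form is /-pɔ/, and voiceless stops become voiced after a nasal.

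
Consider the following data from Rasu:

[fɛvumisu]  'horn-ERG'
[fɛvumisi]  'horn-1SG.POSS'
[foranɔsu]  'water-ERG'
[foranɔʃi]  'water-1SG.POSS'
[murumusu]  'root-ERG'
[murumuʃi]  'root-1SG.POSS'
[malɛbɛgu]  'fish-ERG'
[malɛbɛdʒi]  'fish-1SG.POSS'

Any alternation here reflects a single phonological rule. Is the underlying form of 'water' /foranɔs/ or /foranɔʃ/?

The root 'water' surfaces as [foranɔsu] and [foranɔʃi], with a stem-final [s] ~ [ʃ] alternation.
Compare 'horn', with invariant [s] in [fɛvumisu] and [fɛvumisi]: an analysis with underlying /s/ and a rule producing [ʃ] before the 1SG.POSS suffix would wrongly predict alternation here too.
The alternation reflects depalatalization: palato-alveolar /dʒ/ and /ʃ/ become [g] and [s] when no front vowel follows. /ʃ/ is underlying.

/foranɔʃ/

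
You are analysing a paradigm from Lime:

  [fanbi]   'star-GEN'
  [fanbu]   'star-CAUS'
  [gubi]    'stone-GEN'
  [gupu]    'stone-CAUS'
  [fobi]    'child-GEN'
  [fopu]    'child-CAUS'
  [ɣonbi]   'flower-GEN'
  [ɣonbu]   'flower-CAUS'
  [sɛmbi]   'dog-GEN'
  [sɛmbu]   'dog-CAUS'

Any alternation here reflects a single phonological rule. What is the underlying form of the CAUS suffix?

The CAUS suffix surfaces as [-bu] and [-pu], depending on the final segment of the stem.
The GEN suffix, which begins with [b], is invariant after every stem; so [b] is not altered by any rule here.
The CAUS suffix is therefore /-pu/ underlyingly, with post-nasal voicing: voiceless stops become voiced after a nasal.

/-pu/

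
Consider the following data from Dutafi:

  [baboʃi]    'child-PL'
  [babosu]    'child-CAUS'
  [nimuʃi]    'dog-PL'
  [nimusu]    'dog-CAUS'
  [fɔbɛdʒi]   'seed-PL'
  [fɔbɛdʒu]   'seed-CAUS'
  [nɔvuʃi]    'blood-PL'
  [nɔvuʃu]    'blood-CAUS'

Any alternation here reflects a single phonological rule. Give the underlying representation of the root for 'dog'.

/nimus/

The root 'dog' surfaces as [nimuʃi] and [nimusu], with a stem-final [ʃ] ~ [s] alternation.
The stem 'blood' ([nɔvuʃi], [nɔvuʃu]) shows [ʃ] unchanged in both environments, so [ʃ] cannot be basic with [s] derived before the CAUS suffix.
The alternation reflects palatalization before a front vowel: /s/ becomes palato-alveolar [ʃ] before a front vowel. /s/ is underlying.
Hence 'dog' is /nimus/ underlyingly.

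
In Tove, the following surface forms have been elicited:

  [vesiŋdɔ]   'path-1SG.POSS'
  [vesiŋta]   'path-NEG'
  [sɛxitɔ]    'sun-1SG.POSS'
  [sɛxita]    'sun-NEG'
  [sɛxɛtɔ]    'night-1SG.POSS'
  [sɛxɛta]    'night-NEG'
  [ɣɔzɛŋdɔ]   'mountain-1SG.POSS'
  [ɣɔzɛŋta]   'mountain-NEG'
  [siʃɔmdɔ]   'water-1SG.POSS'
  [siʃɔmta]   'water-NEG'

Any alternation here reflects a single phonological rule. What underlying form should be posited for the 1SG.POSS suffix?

/-dɔ/

The 1SG.POSS suffix surfaces as [-dɔ] and [-tɔ], depending on the final segment of the stem.
By contrast the NEG suffix keeps its initial [t] throughout — that segment must be underlying.
The 1SG.POSS suffix is therefore /-dɔ/ underlyingly, with post-vocalic devoicing: voiced stops become voiceless after a vowel.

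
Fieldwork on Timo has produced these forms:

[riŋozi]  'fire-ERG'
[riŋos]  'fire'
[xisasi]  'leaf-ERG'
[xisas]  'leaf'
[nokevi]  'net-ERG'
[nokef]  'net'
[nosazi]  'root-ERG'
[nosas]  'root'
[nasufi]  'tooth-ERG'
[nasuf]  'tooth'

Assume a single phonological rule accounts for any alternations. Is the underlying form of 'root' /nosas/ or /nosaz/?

/nosaz/

'root' shows [z] ~ [s] at the end of the stem ([nosazi] vs [nosas]).
If /s/ were underlying and a rule turned it into [z] before the ERG suffix, 'leaf' would also alternate; but it has [s] in both [xisasi] and [xisas].
So /z/ is underlying, and a rule of word-final obstruent devoicing — voiced obstruents become voiceless word-finally — gives [s].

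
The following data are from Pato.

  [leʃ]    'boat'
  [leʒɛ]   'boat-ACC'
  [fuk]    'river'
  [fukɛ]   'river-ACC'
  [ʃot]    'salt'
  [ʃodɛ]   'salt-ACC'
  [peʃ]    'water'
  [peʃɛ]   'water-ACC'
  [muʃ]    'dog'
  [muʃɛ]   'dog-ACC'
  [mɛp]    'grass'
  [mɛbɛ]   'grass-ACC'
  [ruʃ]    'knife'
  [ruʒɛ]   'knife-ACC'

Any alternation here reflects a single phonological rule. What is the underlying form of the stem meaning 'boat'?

/leʒ/

The stem for 'boat' ends in [ʃ] in [leʃ] but [ʒ] in [leʒɛ].
But 'dog' keeps [ʃ] in both environments ([muʃ], [muʃɛ]), so there is no rule changing /ʃ/ to [ʒ] before the ACC suffix.
The underlying segment must be /ʒ/; voiced obstruents become voiceless word-finally, yielding [ʃ] there.
Hence 'boat' is /leʒ/ underlyingly.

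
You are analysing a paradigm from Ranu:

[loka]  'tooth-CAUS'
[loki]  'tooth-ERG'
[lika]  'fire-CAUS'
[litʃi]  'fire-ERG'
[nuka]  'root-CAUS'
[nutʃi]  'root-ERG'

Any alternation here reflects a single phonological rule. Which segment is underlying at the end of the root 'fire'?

/tʃ/

The root 'fire' surfaces as [lika] and [litʃi], with a stem-final [k] ~ [tʃ] alternation.
But 'tooth' keeps [k] in both environments ([loka], [loki]), so there is no rule changing /k/ to [tʃ] before the ERG suffix.
The underlying segment must be /tʃ/; palato-alveolar /tʃ/ becomes [k] when no front vowel follows, yielding [k] there.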